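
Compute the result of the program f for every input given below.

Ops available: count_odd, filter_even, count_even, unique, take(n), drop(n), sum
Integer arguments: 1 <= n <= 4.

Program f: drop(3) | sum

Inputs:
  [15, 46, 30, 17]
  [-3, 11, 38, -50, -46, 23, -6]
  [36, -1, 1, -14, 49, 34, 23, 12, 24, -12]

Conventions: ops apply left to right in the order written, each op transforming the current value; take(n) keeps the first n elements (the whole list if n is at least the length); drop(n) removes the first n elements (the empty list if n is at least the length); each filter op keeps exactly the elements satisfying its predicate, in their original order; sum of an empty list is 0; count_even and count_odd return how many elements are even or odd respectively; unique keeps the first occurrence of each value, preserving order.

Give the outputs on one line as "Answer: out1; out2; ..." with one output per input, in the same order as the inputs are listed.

Execution, op by op:
  [15, 46, 30, 17] -> [17] -> 17
  [-3, 11, 38, -50, -46, 23, -6] -> [-50, -46, 23, -6] -> -79
  [36, -1, 1, -14, 49, 34, 23, 12, 24, -12] -> [-14, 49, 34, 23, 12, 24, -12] -> 116

17; -79; 116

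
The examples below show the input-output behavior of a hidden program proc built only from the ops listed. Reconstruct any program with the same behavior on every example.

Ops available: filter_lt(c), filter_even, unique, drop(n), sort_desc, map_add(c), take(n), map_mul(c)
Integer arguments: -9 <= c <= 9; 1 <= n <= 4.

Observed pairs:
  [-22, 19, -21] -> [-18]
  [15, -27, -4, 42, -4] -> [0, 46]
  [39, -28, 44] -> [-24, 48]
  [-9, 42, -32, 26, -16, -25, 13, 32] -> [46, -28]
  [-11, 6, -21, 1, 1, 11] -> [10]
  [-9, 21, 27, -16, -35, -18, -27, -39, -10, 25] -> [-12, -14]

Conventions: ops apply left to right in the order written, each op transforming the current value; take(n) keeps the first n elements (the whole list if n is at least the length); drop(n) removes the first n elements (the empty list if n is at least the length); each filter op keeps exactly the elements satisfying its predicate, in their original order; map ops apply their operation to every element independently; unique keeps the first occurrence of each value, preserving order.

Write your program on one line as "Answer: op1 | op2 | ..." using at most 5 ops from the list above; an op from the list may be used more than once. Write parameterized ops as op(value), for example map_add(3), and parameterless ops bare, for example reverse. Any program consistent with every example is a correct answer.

unique | filter_even | map_add(4) | take(2)

Check, running the answer program on each example:
  [-22, 19, -21] -> [-22, 19, -21] -> [-22] -> [-18] -> [-18]
  [15, -27, -4, 42, -4] -> [15, -27, -4, 42] -> [-4, 42] -> [0, 46] -> [0, 46]
  [39, -28, 44] -> [39, -28, 44] -> [-28, 44] -> [-24, 48] -> [-24, 48]
  [-9, 42, -32, 26, -16, -25, 13, 32] -> [-9, 42, -32, 26, -16, -25, 13, 32] -> [42, -32, 26, -16, 32] -> [46, -28, 30, -12, 36] -> [46, -28]
  [-11, 6, -21, 1, 1, 11] -> [-11, 6, -21, 1, 11] -> [6] -> [10] -> [10]
  [-9, 21, 27, -16, -35, -18, -27, -39, -10, 25] -> [-9, 21, 27, -16, -35, -18, -27, -39, -10, 25] -> [-16, -18, -10] -> [-12, -14, -6] -> [-12, -14]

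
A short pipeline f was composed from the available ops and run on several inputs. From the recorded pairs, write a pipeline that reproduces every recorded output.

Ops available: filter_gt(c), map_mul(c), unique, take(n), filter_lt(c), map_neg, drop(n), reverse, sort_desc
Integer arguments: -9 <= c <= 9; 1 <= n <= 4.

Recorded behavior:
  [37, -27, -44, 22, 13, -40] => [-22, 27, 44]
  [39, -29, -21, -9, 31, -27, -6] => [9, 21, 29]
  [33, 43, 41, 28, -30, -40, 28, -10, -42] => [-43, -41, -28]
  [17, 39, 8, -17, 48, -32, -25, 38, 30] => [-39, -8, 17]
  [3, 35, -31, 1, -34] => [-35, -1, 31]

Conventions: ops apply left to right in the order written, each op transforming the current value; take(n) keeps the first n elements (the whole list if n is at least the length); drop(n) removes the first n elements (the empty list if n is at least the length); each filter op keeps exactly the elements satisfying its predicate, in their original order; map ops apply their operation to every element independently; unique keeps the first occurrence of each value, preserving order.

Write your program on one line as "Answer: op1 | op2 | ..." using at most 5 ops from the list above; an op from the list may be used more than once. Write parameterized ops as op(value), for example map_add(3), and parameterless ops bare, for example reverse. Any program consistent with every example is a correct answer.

take(4) | reverse | take(3) | sort_desc | map_neg

Check, running the answer program on each example:
  [37, -27, -44, 22, 13, -40] -> [37, -27, -44, 22] -> [22, -44, -27, 37] -> [22, -44, -27] -> [22, -27, -44] -> [-22, 27, 44]
  [39, -29, -21, -9, 31, -27, -6] -> [39, -29, -21, -9] -> [-9, -21, -29, 39] -> [-9, -21, -29] -> [-9, -21, -29] -> [9, 21, 29]
  [33, 43, 41, 28, -30, -40, 28, -10, -42] -> [33, 43, 41, 28] -> [28, 41, 43, 33] -> [28, 41, 43] -> [43, 41, 28] -> [-43, -41, -28]
  [17, 39, 8, -17, 48, -32, -25, 38, 30] -> [17, 39, 8, -17] -> [-17, 8, 39, 17] -> [-17, 8, 39] -> [39, 8, -17] -> [-39, -8, 17]
  [3, 35, -31, 1, -34] -> [3, 35, -31, 1] -> [1, -31, 35, 3] -> [1, -31, 35] -> [35, 1, -31] -> [-35, -1, 31]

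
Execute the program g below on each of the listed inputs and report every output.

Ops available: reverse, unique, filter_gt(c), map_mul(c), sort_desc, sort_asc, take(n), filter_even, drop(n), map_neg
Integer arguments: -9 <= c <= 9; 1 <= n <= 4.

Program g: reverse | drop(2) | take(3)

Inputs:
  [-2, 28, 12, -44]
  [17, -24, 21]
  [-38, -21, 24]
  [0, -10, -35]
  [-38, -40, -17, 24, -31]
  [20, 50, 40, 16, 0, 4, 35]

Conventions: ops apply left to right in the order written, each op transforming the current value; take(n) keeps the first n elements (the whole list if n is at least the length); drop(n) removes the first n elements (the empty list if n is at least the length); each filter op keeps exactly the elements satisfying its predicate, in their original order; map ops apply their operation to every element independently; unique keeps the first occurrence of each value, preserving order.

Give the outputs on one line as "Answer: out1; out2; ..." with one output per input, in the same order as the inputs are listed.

[28, -2]; [17]; [-38]; [0]; [-17, -40, -38]; [0, 16, 40]

Execution, op by op:
  [-2, 28, 12, -44] -> [-44, 12, 28, -2] -> [28, -2] -> [28, -2]
  [17, -24, 21] -> [21, -24, 17] -> [17] -> [17]
  [-38, -21, 24] -> [24, -21, -38] -> [-38] -> [-38]
  [0, -10, -35] -> [-35, -10, 0] -> [0] -> [0]
  [-38, -40, -17, 24, -31] -> [-31, 24, -17, -40, -38] -> [-17, -40, -38] -> [-17, -40, -38]
  [20, 50, 40, 16, 0, 4, 35] -> [35, 4, 0, 16, 40, 50, 20] -> [0, 16, 40, 50, 20] -> [0, 16, 40]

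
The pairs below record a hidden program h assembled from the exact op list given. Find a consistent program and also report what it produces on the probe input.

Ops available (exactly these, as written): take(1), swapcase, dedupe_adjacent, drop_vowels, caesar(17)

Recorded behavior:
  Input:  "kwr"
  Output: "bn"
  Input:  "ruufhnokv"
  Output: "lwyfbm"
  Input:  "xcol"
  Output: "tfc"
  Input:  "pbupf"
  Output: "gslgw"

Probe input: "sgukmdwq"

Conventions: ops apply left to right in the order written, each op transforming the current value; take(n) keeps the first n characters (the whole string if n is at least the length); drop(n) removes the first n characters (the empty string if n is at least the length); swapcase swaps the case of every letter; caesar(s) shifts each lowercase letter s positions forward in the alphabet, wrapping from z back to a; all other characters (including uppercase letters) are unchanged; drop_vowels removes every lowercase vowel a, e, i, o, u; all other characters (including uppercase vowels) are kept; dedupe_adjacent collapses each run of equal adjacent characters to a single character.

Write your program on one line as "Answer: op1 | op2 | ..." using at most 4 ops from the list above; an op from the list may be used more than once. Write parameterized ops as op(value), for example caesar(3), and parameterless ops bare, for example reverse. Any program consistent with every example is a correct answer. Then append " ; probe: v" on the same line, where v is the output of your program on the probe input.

caesar(17) | dedupe_adjacent | drop_vowels ; probe: "jxlbdnh"

Check, running the answer program on each example:
  "kwr" -> "bni" -> "bni" -> "bn"
  "ruufhnokv" -> "illwyefbm" -> "ilwyefbm" -> "lwyfbm"
  "xcol" -> "otfc" -> "otfc" -> "tfc"
  "pbupf" -> "gslgw" -> "gslgw" -> "gslgw"
  probe: "sgukmdwq" -> "jxlbdunh" -> "jxlbdunh" -> "jxlbdnh"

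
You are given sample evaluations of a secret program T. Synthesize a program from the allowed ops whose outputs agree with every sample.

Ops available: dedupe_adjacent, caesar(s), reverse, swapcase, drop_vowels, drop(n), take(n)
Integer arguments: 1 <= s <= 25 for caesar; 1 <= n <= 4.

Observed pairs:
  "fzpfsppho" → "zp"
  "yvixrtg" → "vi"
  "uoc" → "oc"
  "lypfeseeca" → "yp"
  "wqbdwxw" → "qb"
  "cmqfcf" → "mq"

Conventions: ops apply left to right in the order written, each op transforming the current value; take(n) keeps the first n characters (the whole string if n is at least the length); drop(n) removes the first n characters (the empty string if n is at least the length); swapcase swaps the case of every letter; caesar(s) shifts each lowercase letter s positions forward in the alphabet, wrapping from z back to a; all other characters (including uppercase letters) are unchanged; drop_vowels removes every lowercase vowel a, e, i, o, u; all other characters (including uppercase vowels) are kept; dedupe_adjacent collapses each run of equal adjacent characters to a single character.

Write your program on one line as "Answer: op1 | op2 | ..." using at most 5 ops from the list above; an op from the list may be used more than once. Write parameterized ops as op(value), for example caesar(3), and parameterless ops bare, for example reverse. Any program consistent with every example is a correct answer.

take(3) | swapcase | drop(1) | swapcase

Check, running the answer program on each example:
  "fzpfsppho" -> "fzp" -> "FZP" -> "ZP" -> "zp"
  "yvixrtg" -> "yvi" -> "YVI" -> "VI" -> "vi"
  "uoc" -> "uoc" -> "UOC" -> "OC" -> "oc"
  "lypfeseeca" -> "lyp" -> "LYP" -> "YP" -> "yp"
  "wqbdwxw" -> "wqb" -> "WQB" -> "QB" -> "qb"
  "cmqfcf" -> "cmq" -> "CMQ" -> "MQ" -> "mq"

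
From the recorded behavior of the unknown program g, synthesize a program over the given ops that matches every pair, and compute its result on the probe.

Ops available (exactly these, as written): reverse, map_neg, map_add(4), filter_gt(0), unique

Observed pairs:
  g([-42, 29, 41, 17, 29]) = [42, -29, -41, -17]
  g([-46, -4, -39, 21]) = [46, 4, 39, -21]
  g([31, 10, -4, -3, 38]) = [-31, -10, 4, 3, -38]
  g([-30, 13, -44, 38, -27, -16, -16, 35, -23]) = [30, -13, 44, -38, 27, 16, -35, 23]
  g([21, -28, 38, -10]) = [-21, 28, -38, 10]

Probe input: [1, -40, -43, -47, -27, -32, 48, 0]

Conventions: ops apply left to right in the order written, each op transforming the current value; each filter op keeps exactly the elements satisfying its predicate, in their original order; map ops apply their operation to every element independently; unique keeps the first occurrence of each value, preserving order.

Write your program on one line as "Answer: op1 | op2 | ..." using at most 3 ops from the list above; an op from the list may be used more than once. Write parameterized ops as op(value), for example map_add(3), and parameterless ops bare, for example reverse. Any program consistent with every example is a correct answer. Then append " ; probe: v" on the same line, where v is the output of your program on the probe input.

unique | map_neg ; probe: [-1, 40, 43, 47, 27, 32, -48, 0]

Check, running the answer program on each example:
  [-42, 29, 41, 17, 29] -> [-42, 29, 41, 17] -> [42, -29, -41, -17]
  [-46, -4, -39, 21] -> [-46, -4, -39, 21] -> [46, 4, 39, -21]
  [31, 10, -4, -3, 38] -> [31, 10, -4, -3, 38] -> [-31, -10, 4, 3, -38]
  [-30, 13, -44, 38, -27, -16, -16, 35, -23] -> [-30, 13, -44, 38, -27, -16, 35, -23] -> [30, -13, 44, -38, 27, 16, -35, 23]
  [21, -28, 38, -10] -> [21, -28, 38, -10] -> [-21, 28, -38, 10]
  probe: [1, -40, -43, -47, -27, -32, 48, 0] -> [1, -40, -43, -47, -27, -32, 48, 0] -> [-1, 40, 43, 47, 27, 32, -48, 0]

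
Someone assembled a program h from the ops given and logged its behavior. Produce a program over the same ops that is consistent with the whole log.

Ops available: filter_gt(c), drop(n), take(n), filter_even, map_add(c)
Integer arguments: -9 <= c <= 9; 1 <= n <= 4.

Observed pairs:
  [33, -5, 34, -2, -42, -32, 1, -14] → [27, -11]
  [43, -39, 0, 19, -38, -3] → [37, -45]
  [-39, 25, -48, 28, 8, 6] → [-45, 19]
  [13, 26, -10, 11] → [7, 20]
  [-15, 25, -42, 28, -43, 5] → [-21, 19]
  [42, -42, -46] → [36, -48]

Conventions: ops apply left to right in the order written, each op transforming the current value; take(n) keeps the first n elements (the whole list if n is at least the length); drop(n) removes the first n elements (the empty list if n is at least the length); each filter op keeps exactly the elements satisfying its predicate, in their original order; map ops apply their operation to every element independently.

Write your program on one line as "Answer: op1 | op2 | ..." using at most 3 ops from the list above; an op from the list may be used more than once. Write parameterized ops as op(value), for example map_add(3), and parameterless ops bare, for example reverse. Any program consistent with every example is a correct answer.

take(2) | map_add(-6)

Check, running the answer program on each example:
  [33, -5, 34, -2, -42, -32, 1, -14] -> [33, -5] -> [27, -11]
  [43, -39, 0, 19, -38, -3] -> [43, -39] -> [37, -45]
  [-39, 25, -48, 28, 8, 6] -> [-39, 25] -> [-45, 19]
  [13, 26, -10, 11] -> [13, 26] -> [7, 20]
  [-15, 25, -42, 28, -43, 5] -> [-15, 25] -> [-21, 19]
  [42, -42, -46] -> [42, -42] -> [36, -48]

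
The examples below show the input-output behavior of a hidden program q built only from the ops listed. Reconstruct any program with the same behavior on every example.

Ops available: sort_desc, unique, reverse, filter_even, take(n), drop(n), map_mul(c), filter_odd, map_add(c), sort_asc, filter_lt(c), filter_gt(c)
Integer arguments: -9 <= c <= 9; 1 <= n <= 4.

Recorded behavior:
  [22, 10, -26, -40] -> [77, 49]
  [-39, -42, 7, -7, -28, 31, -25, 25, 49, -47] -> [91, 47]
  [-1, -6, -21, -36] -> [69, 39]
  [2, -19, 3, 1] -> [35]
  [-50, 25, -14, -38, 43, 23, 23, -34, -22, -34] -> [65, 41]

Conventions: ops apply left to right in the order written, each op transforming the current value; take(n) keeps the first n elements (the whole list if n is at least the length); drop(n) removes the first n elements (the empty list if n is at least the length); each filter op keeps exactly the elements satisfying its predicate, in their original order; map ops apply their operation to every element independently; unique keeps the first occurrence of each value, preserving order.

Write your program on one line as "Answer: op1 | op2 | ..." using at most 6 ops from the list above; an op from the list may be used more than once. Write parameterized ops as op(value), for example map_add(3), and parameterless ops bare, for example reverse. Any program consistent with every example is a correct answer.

map_mul(-2) | reverse | take(4) | map_add(-3) | filter_gt(9) | unique

Check, running the answer program on each example:
  [22, 10, -26, -40] -> [-44, -20, 52, 80] -> [80, 52, -20, -44] -> [80, 52, -20, -44] -> [77, 49, -23, -47] -> [77, 49] -> [77, 49]
  [-39, -42, 7, -7, -28, 31, -25, 25, 49, -47] -> [78, 84, -14, 14, 56, -62, 50, -50, -98, 94] -> [94, -98, -50, 50, -62, 56, 14, -14, 84, 78] -> [94, -98, -50, 50] -> [91, -101, -53, 47] -> [91, 47] -> [91, 47]
  [-1, -6, -21, -36] -> [2, 12, 42, 72] -> [72, 42, 12, 2] -> [72, 42, 12, 2] -> [69, 39, 9, -1] -> [69, 39] -> [69, 39]
  [2, -19, 3, 1] -> [-4, 38, -6, -2] -> [-2, -6, 38, -4] -> [-2, -6, 38, -4] -> [-5, -9, 35, -7] -> [35] -> [35]
  [-50, 25, -14, -38, 43, 23, 23, -34, -22, -34] -> [100, -50, 28, 76, -86, -46, -46, 68, 44, 68] -> [68, 44, 68, -46, -46, -86, 76, 28, -50, 100] -> [68, 44, 68, -46] -> [65, 41, 65, -49] -> [65, 41, 65] -> [65, 41]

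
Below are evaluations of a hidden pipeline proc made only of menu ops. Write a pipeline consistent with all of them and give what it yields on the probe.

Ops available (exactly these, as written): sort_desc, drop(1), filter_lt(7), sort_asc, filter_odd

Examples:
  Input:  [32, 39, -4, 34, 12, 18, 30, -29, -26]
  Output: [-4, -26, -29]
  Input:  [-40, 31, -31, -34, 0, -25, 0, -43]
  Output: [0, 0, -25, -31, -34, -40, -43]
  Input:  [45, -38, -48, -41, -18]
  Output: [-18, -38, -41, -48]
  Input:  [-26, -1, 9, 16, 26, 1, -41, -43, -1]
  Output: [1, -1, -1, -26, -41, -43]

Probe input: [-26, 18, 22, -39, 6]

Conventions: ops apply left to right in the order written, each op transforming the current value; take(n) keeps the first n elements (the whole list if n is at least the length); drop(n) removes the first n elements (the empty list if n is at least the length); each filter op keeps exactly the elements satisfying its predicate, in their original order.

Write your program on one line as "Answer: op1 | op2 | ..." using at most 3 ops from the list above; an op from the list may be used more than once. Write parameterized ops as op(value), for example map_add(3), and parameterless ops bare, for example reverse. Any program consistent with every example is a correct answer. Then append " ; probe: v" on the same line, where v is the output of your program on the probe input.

sort_desc | filter_lt(7) ; probe: [6, -26, -39]

Check, running the answer program on each example:
  [32, 39, -4, 34, 12, 18, 30, -29, -26] -> [39, 34, 32, 30, 18, 12, -4, -26, -29] -> [-4, -26, -29]
  [-40, 31, -31, -34, 0, -25, 0, -43] -> [31, 0, 0, -25, -31, -34, -40, -43] -> [0, 0, -25, -31, -34, -40, -43]
  [45, -38, -48, -41, -18] -> [45, -18, -38, -41, -48] -> [-18, -38, -41, -48]
  [-26, -1, 9, 16, 26, 1, -41, -43, -1] -> [26, 16, 9, 1, -1, -1, -26, -41, -43] -> [1, -1, -1, -26, -41, -43]
  probe: [-26, 18, 22, -39, 6] -> [22, 18, 6, -26, -39] -> [6, -26, -39]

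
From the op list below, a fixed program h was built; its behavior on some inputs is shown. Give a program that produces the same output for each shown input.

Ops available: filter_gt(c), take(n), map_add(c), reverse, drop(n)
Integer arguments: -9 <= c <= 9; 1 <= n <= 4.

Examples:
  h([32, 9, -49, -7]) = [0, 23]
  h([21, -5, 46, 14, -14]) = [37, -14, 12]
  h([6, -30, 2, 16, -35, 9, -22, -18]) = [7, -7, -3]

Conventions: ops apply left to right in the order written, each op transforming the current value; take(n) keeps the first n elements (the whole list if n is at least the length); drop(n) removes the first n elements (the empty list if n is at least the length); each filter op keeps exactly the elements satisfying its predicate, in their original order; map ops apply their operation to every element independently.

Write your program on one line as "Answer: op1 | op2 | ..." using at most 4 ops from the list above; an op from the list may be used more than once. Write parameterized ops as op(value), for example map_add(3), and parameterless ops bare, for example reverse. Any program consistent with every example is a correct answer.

filter_gt(-6) | take(3) | reverse | map_add(-9)

Check, running the answer program on each example:
  [32, 9, -49, -7] -> [32, 9] -> [32, 9] -> [9, 32] -> [0, 23]
  [21, -5, 46, 14, -14] -> [21, -5, 46, 14] -> [21, -5, 46] -> [46, -5, 21] -> [37, -14, 12]
  [6, -30, 2, 16, -35, 9, -22, -18] -> [6, 2, 16, 9] -> [6, 2, 16] -> [16, 2, 6] -> [7, -7, -3]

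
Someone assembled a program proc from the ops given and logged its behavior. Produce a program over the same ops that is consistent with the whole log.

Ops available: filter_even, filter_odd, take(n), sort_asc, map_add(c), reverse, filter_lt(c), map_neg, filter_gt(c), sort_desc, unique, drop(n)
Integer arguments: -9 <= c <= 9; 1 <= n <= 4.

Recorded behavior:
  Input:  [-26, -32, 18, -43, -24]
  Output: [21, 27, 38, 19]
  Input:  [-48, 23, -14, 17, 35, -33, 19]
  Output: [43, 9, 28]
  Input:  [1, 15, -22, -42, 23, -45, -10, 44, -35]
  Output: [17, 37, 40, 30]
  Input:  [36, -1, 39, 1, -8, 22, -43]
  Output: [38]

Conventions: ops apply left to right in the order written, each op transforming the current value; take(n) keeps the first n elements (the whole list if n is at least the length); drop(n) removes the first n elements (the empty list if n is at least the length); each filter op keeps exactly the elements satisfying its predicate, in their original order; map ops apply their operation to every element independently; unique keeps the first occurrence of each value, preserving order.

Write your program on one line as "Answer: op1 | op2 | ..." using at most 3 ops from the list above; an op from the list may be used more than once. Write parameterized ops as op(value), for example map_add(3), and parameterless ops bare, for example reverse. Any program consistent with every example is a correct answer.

map_neg | map_add(-5) | filter_gt(7)

Check, running the answer program on each example:
  [-26, -32, 18, -43, -24] -> [26, 32, -18, 43, 24] -> [21, 27, -23, 38, 19] -> [21, 27, 38, 19]
  [-48, 23, -14, 17, 35, -33, 19] -> [48, -23, 14, -17, -35, 33, -19] -> [43, -28, 9, -22, -40, 28, -24] -> [43, 9, 28]
  [1, 15, -22, -42, 23, -45, -10, 44, -35] -> [-1, -15, 22, 42, -23, 45, 10, -44, 35] -> [-6, -20, 17, 37, -28, 40, 5, -49, 30] -> [17, 37, 40, 30]
  [36, -1, 39, 1, -8, 22, -43] -> [-36, 1, -39, -1, 8, -22, 43] -> [-41, -4, -44, -6, 3, -27, 38] -> [38]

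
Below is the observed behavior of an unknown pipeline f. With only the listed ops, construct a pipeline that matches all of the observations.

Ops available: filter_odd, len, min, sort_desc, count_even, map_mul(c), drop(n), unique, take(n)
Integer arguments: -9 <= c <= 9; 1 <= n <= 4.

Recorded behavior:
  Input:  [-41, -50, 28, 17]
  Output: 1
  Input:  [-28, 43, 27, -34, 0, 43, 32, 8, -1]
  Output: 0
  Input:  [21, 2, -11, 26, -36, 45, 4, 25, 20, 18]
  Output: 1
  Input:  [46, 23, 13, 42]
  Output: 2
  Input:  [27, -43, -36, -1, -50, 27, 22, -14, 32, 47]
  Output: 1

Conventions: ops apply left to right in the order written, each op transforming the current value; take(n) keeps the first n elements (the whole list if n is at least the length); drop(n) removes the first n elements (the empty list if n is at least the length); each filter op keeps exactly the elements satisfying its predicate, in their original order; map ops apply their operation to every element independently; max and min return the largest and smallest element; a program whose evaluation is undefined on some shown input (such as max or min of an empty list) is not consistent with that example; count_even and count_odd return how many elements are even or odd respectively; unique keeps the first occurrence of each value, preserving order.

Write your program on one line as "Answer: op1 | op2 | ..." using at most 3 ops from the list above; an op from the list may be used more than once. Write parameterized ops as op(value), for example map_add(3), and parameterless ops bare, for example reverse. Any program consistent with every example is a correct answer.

sort_desc | take(2) | count_even

Check, running the answer program on each example:
  [-41, -50, 28, 17] -> [28, 17, -41, -50] -> [28, 17] -> 1
  [-28, 43, 27, -34, 0, 43, 32, 8, -1] -> [43, 43, 32, 27, 8, 0, -1, -28, -34] -> [43, 43] -> 0
  [21, 2, -11, 26, -36, 45, 4, 25, 20, 18] -> [45, 26, 25, 21, 20, 18, 4, 2, -11, -36] -> [45, 26] -> 1
  [46, 23, 13, 42] -> [46, 42, 23, 13] -> [46, 42] -> 2
  [27, -43, -36, -1, -50, 27, 22, -14, 32, 47] -> [47, 32, 27, 27, 22, -1, -14, -36, -43, -50] -> [47, 32] -> 1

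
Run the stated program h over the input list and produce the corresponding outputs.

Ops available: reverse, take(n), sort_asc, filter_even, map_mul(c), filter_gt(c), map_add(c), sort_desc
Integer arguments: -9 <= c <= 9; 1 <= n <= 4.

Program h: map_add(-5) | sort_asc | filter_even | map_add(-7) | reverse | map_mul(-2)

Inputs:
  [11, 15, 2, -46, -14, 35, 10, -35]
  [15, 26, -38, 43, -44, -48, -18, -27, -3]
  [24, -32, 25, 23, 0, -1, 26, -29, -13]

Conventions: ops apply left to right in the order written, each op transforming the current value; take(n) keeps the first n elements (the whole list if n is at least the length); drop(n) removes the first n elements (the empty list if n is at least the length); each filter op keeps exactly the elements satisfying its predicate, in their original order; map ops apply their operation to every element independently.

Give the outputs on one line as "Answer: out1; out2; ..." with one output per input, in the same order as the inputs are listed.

[-46, -6, 2, 94]; [-62, -6, 30, 78]; [-26, -22, 26, 50, 82]

Execution, op by op:
  [11, 15, 2, -46, -14, 35, 10, -35] -> [6, 10, -3, -51, -19, 30, 5, -40] -> [-51, -40, -19, -3, 5, 6, 10, 30] -> [-40, 6, 10, 30] -> [-47, -1, 3, 23] -> [23, 3, -1, -47] -> [-46, -6, 2, 94]
  [15, 26, -38, 43, -44, -48, -18, -27, -3] -> [10, 21, -43, 38, -49, -53, -23, -32, -8] -> [-53, -49, -43, -32, -23, -8, 10, 21, 38] -> [-32, -8, 10, 38] -> [-39, -15, 3, 31] -> [31, 3, -15, -39] -> [-62, -6, 30, 78]
  [24, -32, 25, 23, 0, -1, 26, -29, -13] -> [19, -37, 20, 18, -5, -6, 21, -34, -18] -> [-37, -34, -18, -6, -5, 18, 19, 20, 21] -> [-34, -18, -6, 18, 20] -> [-41, -25, -13, 11, 13] -> [13, 11, -13, -25, -41] -> [-26, -22, 26, 50, 82]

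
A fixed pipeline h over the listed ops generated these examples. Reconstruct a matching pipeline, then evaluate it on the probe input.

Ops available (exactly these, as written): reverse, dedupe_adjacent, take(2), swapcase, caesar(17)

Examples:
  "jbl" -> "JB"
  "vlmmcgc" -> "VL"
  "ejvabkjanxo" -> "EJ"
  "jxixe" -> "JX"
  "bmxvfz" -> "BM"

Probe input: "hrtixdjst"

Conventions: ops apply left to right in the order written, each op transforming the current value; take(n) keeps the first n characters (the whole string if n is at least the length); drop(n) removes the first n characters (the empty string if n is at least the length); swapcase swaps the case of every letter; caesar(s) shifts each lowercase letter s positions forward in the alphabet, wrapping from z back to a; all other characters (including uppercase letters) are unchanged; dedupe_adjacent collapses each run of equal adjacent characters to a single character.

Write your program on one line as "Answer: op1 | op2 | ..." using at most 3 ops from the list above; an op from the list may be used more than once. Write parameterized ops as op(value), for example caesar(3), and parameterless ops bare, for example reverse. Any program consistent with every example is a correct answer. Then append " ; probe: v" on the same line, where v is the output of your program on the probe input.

swapcase | take(2) ; probe: "HR"

Check, running the answer program on each example:
  "jbl" -> "JBL" -> "JB"
  "vlmmcgc" -> "VLMMCGC" -> "VL"
  "ejvabkjanxo" -> "EJVABKJANXO" -> "EJ"
  "jxixe" -> "JXIXE" -> "JX"
  "bmxvfz" -> "BMXVFZ" -> "BM"
  probe: "hrtixdjst" -> "HRTIXDJST" -> "HR"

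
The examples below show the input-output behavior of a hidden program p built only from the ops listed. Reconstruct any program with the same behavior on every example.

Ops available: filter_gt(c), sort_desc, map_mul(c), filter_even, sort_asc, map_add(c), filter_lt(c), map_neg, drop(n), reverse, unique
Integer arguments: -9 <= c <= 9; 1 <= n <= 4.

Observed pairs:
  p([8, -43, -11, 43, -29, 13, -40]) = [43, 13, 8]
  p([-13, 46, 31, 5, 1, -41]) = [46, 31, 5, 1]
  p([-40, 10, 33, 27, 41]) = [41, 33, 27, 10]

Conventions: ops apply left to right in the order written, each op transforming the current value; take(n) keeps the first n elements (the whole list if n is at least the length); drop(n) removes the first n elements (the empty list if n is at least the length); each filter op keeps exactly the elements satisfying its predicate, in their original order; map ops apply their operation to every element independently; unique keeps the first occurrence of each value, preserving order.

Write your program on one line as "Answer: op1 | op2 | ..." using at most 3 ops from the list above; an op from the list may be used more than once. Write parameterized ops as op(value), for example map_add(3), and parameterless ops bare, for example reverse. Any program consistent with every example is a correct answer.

reverse | sort_desc | filter_gt(-6)

Check, running the answer program on each example:
  [8, -43, -11, 43, -29, 13, -40] -> [-40, 13, -29, 43, -11, -43, 8] -> [43, 13, 8, -11, -29, -40, -43] -> [43, 13, 8]
  [-13, 46, 31, 5, 1, -41] -> [-41, 1, 5, 31, 46, -13] -> [46, 31, 5, 1, -13, -41] -> [46, 31, 5, 1]
  [-40, 10, 33, 27, 41] -> [41, 27, 33, 10, -40] -> [41, 33, 27, 10, -40] -> [41, 33, 27, 10]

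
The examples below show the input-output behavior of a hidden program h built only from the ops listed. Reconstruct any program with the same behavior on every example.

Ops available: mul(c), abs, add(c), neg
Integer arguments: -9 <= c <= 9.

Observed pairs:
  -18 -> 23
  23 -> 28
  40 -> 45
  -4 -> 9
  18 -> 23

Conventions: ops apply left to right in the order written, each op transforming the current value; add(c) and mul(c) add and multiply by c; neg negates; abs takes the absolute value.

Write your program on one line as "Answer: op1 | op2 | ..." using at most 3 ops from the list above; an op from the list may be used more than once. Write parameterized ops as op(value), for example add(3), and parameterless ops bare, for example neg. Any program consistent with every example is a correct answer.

neg | abs | add(5)

Check, running the answer program on each example:
  -18 -> 18 -> 18 -> 23
  23 -> -23 -> 23 -> 28
  40 -> -40 -> 40 -> 45
  -4 -> 4 -> 4 -> 9
  18 -> -18 -> 18 -> 23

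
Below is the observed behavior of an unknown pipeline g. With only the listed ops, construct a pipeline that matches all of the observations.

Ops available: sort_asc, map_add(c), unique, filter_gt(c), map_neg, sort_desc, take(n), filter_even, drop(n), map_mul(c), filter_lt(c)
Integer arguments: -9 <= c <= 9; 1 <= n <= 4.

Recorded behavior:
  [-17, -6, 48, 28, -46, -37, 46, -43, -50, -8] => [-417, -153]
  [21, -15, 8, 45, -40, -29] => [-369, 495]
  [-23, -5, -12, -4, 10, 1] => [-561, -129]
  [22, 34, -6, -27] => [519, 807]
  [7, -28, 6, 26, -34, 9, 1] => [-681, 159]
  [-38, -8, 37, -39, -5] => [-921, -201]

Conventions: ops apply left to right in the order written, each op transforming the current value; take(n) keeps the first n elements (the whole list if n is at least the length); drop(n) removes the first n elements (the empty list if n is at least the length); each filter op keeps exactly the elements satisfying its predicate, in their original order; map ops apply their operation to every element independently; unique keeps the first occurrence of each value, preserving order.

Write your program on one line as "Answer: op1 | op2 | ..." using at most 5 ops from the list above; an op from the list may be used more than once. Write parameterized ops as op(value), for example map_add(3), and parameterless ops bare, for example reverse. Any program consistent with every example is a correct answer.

take(2) | map_mul(-8) | map_add(3) | map_mul(-3) | sort_asc

Check, running the answer program on each example:
  [-17, -6, 48, 28, -46, -37, 46, -43, -50, -8] -> [-17, -6] -> [136, 48] -> [139, 51] -> [-417, -153] -> [-417, -153]
  [21, -15, 8, 45, -40, -29] -> [21, -15] -> [-168, 120] -> [-165, 123] -> [495, -369] -> [-369, 495]
  [-23, -5, -12, -4, 10, 1] -> [-23, -5] -> [184, 40] -> [187, 43] -> [-561, -129] -> [-561, -129]
  [22, 34, -6, -27] -> [22, 34] -> [-176, -272] -> [-173, -269] -> [519, 807] -> [519, 807]
  [7, -28, 6, 26, -34, 9, 1] -> [7, -28] -> [-56, 224] -> [-53, 227] -> [159, -681] -> [-681, 159]
  [-38, -8, 37, -39, -5] -> [-38, -8] -> [304, 64] -> [307, 67] -> [-921, -201] -> [-921, -201]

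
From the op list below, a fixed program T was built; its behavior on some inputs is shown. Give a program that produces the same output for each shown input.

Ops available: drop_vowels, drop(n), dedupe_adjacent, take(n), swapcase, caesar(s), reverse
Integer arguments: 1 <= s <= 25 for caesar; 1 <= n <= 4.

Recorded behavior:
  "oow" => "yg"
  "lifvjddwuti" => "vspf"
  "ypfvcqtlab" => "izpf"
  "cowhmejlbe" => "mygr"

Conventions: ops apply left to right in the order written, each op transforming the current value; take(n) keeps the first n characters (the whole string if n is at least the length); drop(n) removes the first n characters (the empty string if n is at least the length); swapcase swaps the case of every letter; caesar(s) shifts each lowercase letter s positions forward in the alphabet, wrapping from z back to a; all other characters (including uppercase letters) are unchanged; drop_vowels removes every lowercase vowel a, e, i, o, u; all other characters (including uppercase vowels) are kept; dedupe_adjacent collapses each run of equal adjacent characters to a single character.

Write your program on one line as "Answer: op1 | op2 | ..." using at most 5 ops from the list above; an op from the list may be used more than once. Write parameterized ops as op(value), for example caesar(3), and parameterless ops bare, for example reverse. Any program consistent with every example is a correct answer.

dedupe_adjacent | take(4) | caesar(11) | caesar(25)

Check, running the answer program on each example:
  "oow" -> "ow" -> "ow" -> "zh" -> "yg"
  "lifvjddwuti" -> "lifvjdwuti" -> "lifv" -> "wtqg" -> "vspf"
  "ypfvcqtlab" -> "ypfvcqtlab" -> "ypfv" -> "jaqg" -> "izpf"
  "cowhmejlbe" -> "cowhmejlbe" -> "cowh" -> "nzhs" -> "mygr"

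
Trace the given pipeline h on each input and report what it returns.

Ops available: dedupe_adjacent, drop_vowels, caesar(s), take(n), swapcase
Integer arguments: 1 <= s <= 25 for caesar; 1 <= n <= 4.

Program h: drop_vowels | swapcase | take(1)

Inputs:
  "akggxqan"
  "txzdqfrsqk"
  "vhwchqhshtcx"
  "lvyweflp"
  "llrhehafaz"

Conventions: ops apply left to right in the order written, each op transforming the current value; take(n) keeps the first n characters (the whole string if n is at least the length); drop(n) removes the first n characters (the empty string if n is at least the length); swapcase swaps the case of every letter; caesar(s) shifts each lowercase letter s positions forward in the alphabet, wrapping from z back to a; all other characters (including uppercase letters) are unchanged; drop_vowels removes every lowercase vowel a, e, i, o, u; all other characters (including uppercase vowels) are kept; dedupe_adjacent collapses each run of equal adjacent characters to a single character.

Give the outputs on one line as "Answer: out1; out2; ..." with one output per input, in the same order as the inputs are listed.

"K"; "T"; "V"; "L"; "L"

Execution, op by op:
  "akggxqan" -> "kggxqn" -> "KGGXQN" -> "K"
  "txzdqfrsqk" -> "txzdqfrsqk" -> "TXZDQFRSQK" -> "T"
  "vhwchqhshtcx" -> "vhwchqhshtcx" -> "VHWCHQHSHTCX" -> "V"
  "lvyweflp" -> "lvywflp" -> "LVYWFLP" -> "L"
  "llrhehafaz" -> "llrhhfz" -> "LLRHHFZ" -> "L"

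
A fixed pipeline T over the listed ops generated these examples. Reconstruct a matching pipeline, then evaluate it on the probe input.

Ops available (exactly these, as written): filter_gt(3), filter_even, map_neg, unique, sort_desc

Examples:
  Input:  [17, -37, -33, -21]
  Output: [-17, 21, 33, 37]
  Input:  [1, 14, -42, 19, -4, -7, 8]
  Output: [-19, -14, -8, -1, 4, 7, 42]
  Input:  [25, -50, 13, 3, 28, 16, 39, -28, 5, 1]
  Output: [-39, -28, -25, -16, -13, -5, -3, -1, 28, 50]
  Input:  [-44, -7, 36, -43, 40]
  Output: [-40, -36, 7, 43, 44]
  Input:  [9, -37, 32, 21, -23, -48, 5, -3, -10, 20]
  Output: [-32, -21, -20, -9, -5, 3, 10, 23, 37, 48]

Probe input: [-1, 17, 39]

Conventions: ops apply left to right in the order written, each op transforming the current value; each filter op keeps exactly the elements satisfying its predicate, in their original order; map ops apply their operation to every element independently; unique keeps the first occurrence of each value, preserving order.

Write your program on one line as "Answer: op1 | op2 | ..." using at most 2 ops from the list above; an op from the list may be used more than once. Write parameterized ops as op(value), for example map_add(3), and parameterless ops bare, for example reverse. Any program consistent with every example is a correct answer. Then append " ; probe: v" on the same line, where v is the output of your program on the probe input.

sort_desc | map_neg ; probe: [-39, -17, 1]

Check, running the answer program on each example:
  [17, -37, -33, -21] -> [17, -21, -33, -37] -> [-17, 21, 33, 37]
  [1, 14, -42, 19, -4, -7, 8] -> [19, 14, 8, 1, -4, -7, -42] -> [-19, -14, -8, -1, 4, 7, 42]
  [25, -50, 13, 3, 28, 16, 39, -28, 5, 1] -> [39, 28, 25, 16, 13, 5, 3, 1, -28, -50] -> [-39, -28, -25, -16, -13, -5, -3, -1, 28, 50]
  [-44, -7, 36, -43, 40] -> [40, 36, -7, -43, -44] -> [-40, -36, 7, 43, 44]
  [9, -37, 32, 21, -23, -48, 5, -3, -10, 20] -> [32, 21, 20, 9, 5, -3, -10, -23, -37, -48] -> [-32, -21, -20, -9, -5, 3, 10, 23, 37, 48]
  probe: [-1, 17, 39] -> [39, 17, -1] -> [-39, -17, 1]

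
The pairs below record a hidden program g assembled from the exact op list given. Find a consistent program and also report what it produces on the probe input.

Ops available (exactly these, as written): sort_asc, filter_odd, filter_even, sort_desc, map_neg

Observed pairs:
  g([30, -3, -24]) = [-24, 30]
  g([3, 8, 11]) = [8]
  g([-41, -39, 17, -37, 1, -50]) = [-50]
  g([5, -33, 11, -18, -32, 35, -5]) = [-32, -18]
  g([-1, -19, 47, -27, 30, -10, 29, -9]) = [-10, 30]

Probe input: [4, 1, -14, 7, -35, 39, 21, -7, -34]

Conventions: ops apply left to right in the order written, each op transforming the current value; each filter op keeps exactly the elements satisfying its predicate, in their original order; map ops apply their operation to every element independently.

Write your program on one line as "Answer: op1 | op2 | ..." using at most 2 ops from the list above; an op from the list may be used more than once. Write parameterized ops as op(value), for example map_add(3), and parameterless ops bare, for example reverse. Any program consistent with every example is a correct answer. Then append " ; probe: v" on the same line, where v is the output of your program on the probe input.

filter_even | sort_asc ; probe: [-34, -14, 4]

Check, running the answer program on each example:
  [30, -3, -24] -> [30, -24] -> [-24, 30]
  [3, 8, 11] -> [8] -> [8]
  [-41, -39, 17, -37, 1, -50] -> [-50] -> [-50]
  [5, -33, 11, -18, -32, 35, -5] -> [-18, -32] -> [-32, -18]
  [-1, -19, 47, -27, 30, -10, 29, -9] -> [30, -10] -> [-10, 30]
  probe: [4, 1, -14, 7, -35, 39, 21, -7, -34] -> [4, -14, -34] -> [-34, -14, 4]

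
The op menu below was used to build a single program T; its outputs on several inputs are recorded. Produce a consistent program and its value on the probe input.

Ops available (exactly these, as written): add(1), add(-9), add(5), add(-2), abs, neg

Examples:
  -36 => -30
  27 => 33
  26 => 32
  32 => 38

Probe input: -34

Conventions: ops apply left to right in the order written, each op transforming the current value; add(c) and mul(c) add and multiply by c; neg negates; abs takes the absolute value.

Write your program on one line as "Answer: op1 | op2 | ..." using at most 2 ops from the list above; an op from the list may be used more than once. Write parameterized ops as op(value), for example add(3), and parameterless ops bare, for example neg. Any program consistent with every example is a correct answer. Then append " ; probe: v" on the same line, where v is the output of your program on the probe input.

add(5) | add(1) ; probe: -28

Check, running the answer program on each example:
  -36 -> -31 -> -30
  27 -> 32 -> 33
  26 -> 31 -> 32
  32 -> 37 -> 38
  probe: -34 -> -29 -> -28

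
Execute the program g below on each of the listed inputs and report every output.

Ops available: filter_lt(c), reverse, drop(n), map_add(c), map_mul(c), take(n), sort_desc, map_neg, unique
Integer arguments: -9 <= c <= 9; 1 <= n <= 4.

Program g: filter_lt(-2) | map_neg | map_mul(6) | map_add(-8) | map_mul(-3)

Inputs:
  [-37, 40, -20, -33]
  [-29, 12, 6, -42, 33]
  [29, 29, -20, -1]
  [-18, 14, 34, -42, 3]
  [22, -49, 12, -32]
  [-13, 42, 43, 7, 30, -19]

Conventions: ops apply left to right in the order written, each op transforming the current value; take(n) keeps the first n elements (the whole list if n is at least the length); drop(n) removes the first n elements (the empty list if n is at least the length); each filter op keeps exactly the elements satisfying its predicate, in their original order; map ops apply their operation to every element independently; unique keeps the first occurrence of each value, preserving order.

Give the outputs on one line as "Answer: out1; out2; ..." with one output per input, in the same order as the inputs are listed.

Execution, op by op:
  [-37, 40, -20, -33] -> [-37, -20, -33] -> [37, 20, 33] -> [222, 120, 198] -> [214, 112, 190] -> [-642, -336, -570]
  [-29, 12, 6, -42, 33] -> [-29, -42] -> [29, 42] -> [174, 252] -> [166, 244] -> [-498, -732]
  [29, 29, -20, -1] -> [-20] -> [20] -> [120] -> [112] -> [-336]
  [-18, 14, 34, -42, 3] -> [-18, -42] -> [18, 42] -> [108, 252] -> [100, 244] -> [-300, -732]
  [22, -49, 12, -32] -> [-49, -32] -> [49, 32] -> [294, 192] -> [286, 184] -> [-858, -552]
  [-13, 42, 43, 7, 30, -19] -> [-13, -19] -> [13, 19] -> [78, 114] -> [70, 106] -> [-210, -318]

[-642, -336, -570]; [-498, -732]; [-336]; [-300, -732]; [-858, -552]; [-210, -318]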